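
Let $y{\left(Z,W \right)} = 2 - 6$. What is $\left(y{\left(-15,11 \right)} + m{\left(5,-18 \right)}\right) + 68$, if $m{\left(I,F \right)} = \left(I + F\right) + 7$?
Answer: $58$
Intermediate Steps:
$y{\left(Z,W \right)} = -4$ ($y{\left(Z,W \right)} = 2 - 6 = -4$)
$m{\left(I,F \right)} = 7 + F + I$ ($m{\left(I,F \right)} = \left(F + I\right) + 7 = 7 + F + I$)
$\left(y{\left(-15,11 \right)} + m{\left(5,-18 \right)}\right) + 68 = \left(-4 + \left(7 - 18 + 5\right)\right) + 68 = \left(-4 - 6\right) + 68 = -10 + 68 = 58$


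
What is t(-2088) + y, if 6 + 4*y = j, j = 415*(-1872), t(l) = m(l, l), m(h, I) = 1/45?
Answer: -17479933/90 ≈ -1.9422e+5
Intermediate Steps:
m(h, I) = 1/45
t(l) = 1/45
j = -776880
y = -388443/2 (y = -3/2 + (¼)*(-776880) = -3/2 - 194220 = -388443/2 ≈ -1.9422e+5)
t(-2088) + y = 1/45 - 388443/2 = -17479933/90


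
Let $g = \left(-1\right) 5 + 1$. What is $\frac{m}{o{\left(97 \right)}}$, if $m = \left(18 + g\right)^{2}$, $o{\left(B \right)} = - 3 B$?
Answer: $- \frac{196}{291} \approx -0.67354$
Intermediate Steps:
$g = -4$ ($g = -5 + 1 = -4$)
$m = 196$ ($m = \left(18 - 4\right)^{2} = 14^{2} = 196$)
$\frac{m}{o{\left(97 \right)}} = \frac{196}{\left(-3\right) 97} = \frac{196}{-291} = 196 \left(- \frac{1}{291}\right) = - \frac{196}{291}$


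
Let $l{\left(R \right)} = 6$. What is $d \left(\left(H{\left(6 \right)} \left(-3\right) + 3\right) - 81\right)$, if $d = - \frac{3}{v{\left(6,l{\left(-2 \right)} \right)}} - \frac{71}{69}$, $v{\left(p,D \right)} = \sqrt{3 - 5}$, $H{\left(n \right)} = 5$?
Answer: $\frac{2201}{23} - \frac{279 i \sqrt{2}}{2} \approx 95.696 - 197.28 i$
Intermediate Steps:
$v{\left(p,D \right)} = i \sqrt{2}$ ($v{\left(p,D \right)} = \sqrt{-2} = i \sqrt{2}$)
$d = - \frac{71}{69} + \frac{3 i \sqrt{2}}{2}$ ($d = - \frac{3}{i \sqrt{2}} - \frac{71}{69} = - 3 \left(- \frac{i \sqrt{2}}{2}\right) - \frac{71}{69} = \frac{3 i \sqrt{2}}{2} - \frac{71}{69} = - \frac{71}{69} + \frac{3 i \sqrt{2}}{2} \approx -1.029 + 2.1213 i$)
$d \left(\left(H{\left(6 \right)} \left(-3\right) + 3\right) - 81\right) = \left(- \frac{71}{69} + \frac{3 i \sqrt{2}}{2}\right) \left(\left(5 \left(-3\right) + 3\right) - 81\right) = \left(- \frac{71}{69} + \frac{3 i \sqrt{2}}{2}\right) \left(\left(-15 + 3\right) - 81\right) = \left(- \frac{71}{69} + \frac{3 i \sqrt{2}}{2}\right) \left(-12 - 81\right) = \left(- \frac{71}{69} + \frac{3 i \sqrt{2}}{2}\right) \left(-93\right) = \frac{2201}{23} - \frac{279 i \sqrt{2}}{2}$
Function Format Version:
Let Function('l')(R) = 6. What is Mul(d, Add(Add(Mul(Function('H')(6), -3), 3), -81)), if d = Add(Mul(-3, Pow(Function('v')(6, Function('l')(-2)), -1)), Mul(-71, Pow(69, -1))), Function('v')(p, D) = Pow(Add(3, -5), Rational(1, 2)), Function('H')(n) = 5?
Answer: Add(Rational(2201, 23), Mul(Rational(-279, 2), I, Pow(2, Rational(1, 2)))) ≈ Add(95.696, Mul(-197.28, I))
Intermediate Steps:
Function('v')(p, D) = Mul(I, Pow(2, Rational(1, 2))) (Function('v')(p, D) = Pow(-2, Rational(1, 2)) = Mul(I, Pow(2, Rational(1, 2))))
d = Add(Rational(-71, 69), Mul(Rational(3, 2), I, Pow(2, Rational(1, 2)))) (d = Add(Mul(-3, Pow(Mul(I, Pow(2, Rational(1, 2))), -1)), Mul(-71, Pow(69, -1))) = Add(Mul(-3, Mul(Rational(-1, 2), I, Pow(2, Rational(1, 2)))), Mul(-71, Rational(1, 69))) = Add(Mul(Rational(3, 2), I, Pow(2, Rational(1, 2))), Rational(-71, 69)) = Add(Rational(-71, 69), Mul(Rational(3, 2), I, Pow(2, Rational(1, 2)))) ≈ Add(-1.0290, Mul(2.1213, I)))
Mul(d, Add(Add(Mul(Function('H')(6), -3), 3), -81)) = Mul(Add(Rational(-71, 69), Mul(Rational(3, 2), I, Pow(2, Rational(1, 2)))), Add(Add(Mul(5, -3), 3), -81)) = Mul(Add(Rational(-71, 69), Mul(Rational(3, 2), I, Pow(2, Rational(1, 2)))), Add(Add(-15, 3), -81)) = Mul(Add(Rational(-71, 69), Mul(Rational(3, 2), I, Pow(2, Rational(1, 2)))), Add(-12, -81)) = Mul(Add(Rational(-71, 69), Mul(Rational(3, 2), I, Pow(2, Rational(1, 2)))), -93) = Add(Rational(2201, 23), Mul(Rational(-279, 2), I, Pow(2, Rational(1, 2))))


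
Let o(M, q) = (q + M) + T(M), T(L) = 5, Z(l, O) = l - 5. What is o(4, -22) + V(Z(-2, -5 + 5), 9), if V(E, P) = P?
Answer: -4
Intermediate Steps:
Z(l, O) = -5 + l
o(M, q) = 5 + M + q (o(M, q) = (q + M) + 5 = (M + q) + 5 = 5 + M + q)
o(4, -22) + V(Z(-2, -5 + 5), 9) = (5 + 4 - 22) + 9 = -13 + 9 = -4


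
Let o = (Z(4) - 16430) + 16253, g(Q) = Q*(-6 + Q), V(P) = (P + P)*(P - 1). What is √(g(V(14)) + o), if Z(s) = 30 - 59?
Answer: √130106 ≈ 360.70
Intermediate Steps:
Z(s) = -29
V(P) = 2*P*(-1 + P) (V(P) = (2*P)*(-1 + P) = 2*P*(-1 + P))
o = -206 (o = (-29 - 16430) + 16253 = -16459 + 16253 = -206)
√(g(V(14)) + o) = √((2*14*(-1 + 14))*(-6 + 2*14*(-1 + 14)) - 206) = √((2*14*13)*(-6 + 2*14*13) - 206) = √(364*(-6 + 364) - 206) = √(364*358 - 206) = √(130312 - 206) = √130106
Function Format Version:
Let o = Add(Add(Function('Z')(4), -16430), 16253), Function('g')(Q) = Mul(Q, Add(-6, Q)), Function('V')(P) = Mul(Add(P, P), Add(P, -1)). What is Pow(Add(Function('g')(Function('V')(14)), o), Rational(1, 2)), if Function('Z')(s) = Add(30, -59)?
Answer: Pow(130106, Rational(1, 2)) ≈ 360.70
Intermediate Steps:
Function('Z')(s) = -29
Function('V')(P) = Mul(2, P, Add(-1, P)) (Function('V')(P) = Mul(Mul(2, P), Add(-1, P)) = Mul(2, P, Add(-1, P)))
o = -206 (o = Add(Add(-29, -16430), 16253) = Add(-16459, 16253) = -206)
Pow(Add(Function('g')(Function('V')(14)), o), Rational(1, 2)) = Pow(Add(Mul(Mul(2, 14, Add(-1, 14)), Add(-6, Mul(2, 14, Add(-1, 14)))), -206), Rational(1, 2)) = Pow(Add(Mul(Mul(2, 14, 13), Add(-6, Mul(2, 14, 13))), -206), Rational(1, 2)) = Pow(Add(Mul(364, Add(-6, 364)), -206), Rational(1, 2)) = Pow(Add(Mul(364, 358), -206), Rational(1, 2)) = Pow(Add(130312, -206), Rational(1, 2)) = Pow(130106, Rational(1, 2))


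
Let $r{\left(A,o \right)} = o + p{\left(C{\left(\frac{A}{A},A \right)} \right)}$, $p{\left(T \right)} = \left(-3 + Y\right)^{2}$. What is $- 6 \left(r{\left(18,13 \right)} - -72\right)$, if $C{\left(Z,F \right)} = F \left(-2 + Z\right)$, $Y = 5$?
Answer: $-534$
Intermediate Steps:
$p{\left(T \right)} = 4$ ($p{\left(T \right)} = \left(-3 + 5\right)^{2} = 2^{2} = 4$)
$r{\left(A,o \right)} = 4 + o$ ($r{\left(A,o \right)} = o + 4 = 4 + o$)
$- 6 \left(r{\left(18,13 \right)} - -72\right) = - 6 \left(\left(4 + 13\right) - -72\right) = - 6 \left(17 + \left(-5 + 77\right)\right) = - 6 \left(17 + 72\right) = \left(-6\right) 89 = -534$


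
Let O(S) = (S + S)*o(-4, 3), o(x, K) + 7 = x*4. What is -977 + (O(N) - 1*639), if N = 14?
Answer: -2260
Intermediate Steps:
o(x, K) = -7 + 4*x (o(x, K) = -7 + x*4 = -7 + 4*x)
O(S) = -46*S (O(S) = (S + S)*(-7 + 4*(-4)) = (2*S)*(-7 - 16) = (2*S)*(-23) = -46*S)
-977 + (O(N) - 1*639) = -977 + (-46*14 - 1*639) = -977 + (-644 - 639) = -977 - 1283 = -2260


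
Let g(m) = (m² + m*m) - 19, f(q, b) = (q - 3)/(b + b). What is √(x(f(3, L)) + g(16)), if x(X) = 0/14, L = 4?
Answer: √493 ≈ 22.204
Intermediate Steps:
f(q, b) = (-3 + q)/(2*b) (f(q, b) = (-3 + q)/((2*b)) = (-3 + q)*(1/(2*b)) = (-3 + q)/(2*b))
x(X) = 0 (x(X) = 0*(1/14) = 0)
g(m) = -19 + 2*m² (g(m) = (m² + m²) - 19 = 2*m² - 19 = -19 + 2*m²)
√(x(f(3, L)) + g(16)) = √(0 + (-19 + 2*16²)) = √(0 + (-19 + 2*256)) = √(0 + (-19 + 512)) = √(0 + 493) = √493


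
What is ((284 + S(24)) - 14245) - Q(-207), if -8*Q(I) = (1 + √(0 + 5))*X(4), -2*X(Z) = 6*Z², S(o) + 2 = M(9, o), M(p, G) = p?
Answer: -13960 - 6*√5 ≈ -13973.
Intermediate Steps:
S(o) = 7 (S(o) = -2 + 9 = 7)
X(Z) = -3*Z²
Q(I) = 6 + 6*√5 (Q(I) = -(1 + √(0 + 5))*(-3*4²)/8 = -(1 + √5)*(-3*16)/8 = -(1 + √5)*(-48)/8 = -(-48 - 48*√5)/8 = 6 + 6*√5)
((284 + S(24)) - 14245) - Q(-207) = ((284 + 7) - 14245) - (6 + 6*√5) = (291 - 14245) + (-6 - 6*√5) = -13954 + (-6 - 6*√5) = -13960 - 6*√5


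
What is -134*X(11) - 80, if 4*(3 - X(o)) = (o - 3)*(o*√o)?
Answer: -482 + 2948*√11 ≈ 9295.4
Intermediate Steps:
X(o) = 3 - o^(3/2)*(-3 + o)/4 (X(o) = 3 - (o - 3)*o*√o/4 = 3 - (-3 + o)*o^(3/2)/4 = 3 - o^(3/2)*(-3 + o)/4)
-134*X(11) - 80 = -134*(3 - 121*√11/4 + 3*11^(3/2)/4) - 80 = -134*(3 - 121*√11/4 + 3*(11*√11)/4) - 80 = -134*(3 - 121*√11/4 + 33*√11/4) - 80 = -134*(3 - 22*√11) - 80 = (-402 + 2948*√11) - 80 = -482 + 2948*√11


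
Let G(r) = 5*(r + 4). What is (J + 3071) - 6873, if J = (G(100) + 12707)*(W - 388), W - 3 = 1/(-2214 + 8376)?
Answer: -10467584229/2054 ≈ -5.0962e+6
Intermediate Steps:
G(r) = 20 + 5*r (G(r) = 5*(4 + r) = 20 + 5*r)
W = 18487/6162 (W = 3 + 1/(-2214 + 8376) = 3 + 1/6162 = 18487/6162 ≈ 3.0002)
J = -10459774921/2054 (J = ((20 + 5*100) + 12707)*(18487/6162 - 388) = ((20 + 500) + 12707)*(-2372369/6162) = (520 + 12707)*(-2372369/6162) = 13227*(-2372369/6162) = -10459774921/2054 ≈ -5.0924e+6)
(J + 3071) - 6873 = (-10459774921/2054 + 3071) - 6873 = -10453467087/2054 - 6873 = -10467584229/2054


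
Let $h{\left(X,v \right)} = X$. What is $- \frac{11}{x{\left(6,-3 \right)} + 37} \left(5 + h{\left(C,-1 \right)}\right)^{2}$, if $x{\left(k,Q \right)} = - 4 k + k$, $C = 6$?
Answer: $- \frac{1331}{19} \approx -70.053$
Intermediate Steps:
$x{\left(k,Q \right)} = - 3 k$
$- \frac{11}{x{\left(6,-3 \right)} + 37} \left(5 + h{\left(C,-1 \right)}\right)^{2} = - \frac{11}{\left(-3\right) 6 + 37} \left(5 + 6\right)^{2} = - \frac{11}{-18 + 37} \cdot 11^{2} = - \frac{11}{19} \cdot 121 = \left(-11\right) \frac{1}{19} \cdot 121 = \left(- \frac{11}{19}\right) 121 = - \frac{1331}{19}$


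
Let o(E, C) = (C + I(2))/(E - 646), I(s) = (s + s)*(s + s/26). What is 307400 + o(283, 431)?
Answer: 1450614889/4719 ≈ 3.0740e+5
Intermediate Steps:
I(s) = 27*s**2/13 (I(s) = (2*s)*(s + s*(1/26)) = (2*s)*(s + s/26) = (2*s)*(27*s/26) = 27*s**2/13)
o(E, C) = (108/13 + C)/(-646 + E) (o(E, C) = (C + (27/13)*2**2)/(E - 646) = (C + (27/13)*4)/(-646 + E) = (C + 108/13)/(-646 + E) = (108/13 + C)/(-646 + E))
307400 + o(283, 431) = 307400 + (108/13 + 431)/(-646 + 283) = 307400 + (5711/13)/(-363) = 307400 - 1/363*5711/13 = 307400 - 5711/4719 = 1450614889/4719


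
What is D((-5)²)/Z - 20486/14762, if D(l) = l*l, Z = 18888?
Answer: -188856659/139412328 ≈ -1.3547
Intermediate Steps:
D(l) = l²
D((-5)²)/Z - 20486/14762 = ((-5)²)²/18888 - 20486/14762 = 25²*(1/18888) - 20486*1/14762 = 625*(1/18888) - 10243/7381 = 625/18888 - 10243/7381 = -188856659/139412328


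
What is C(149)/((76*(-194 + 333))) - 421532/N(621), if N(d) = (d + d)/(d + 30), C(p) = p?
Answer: -483157418365/2186748 ≈ -2.2095e+5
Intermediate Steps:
N(d) = 2*d/(30 + d) (N(d) = (2*d)/(30 + d) = 2*d/(30 + d))
C(149)/((76*(-194 + 333))) - 421532/N(621) = 149/((76*(-194 + 333))) - 421532/(2*621/(30 + 621)) = 149/((76*139)) - 421532/(2*621/651) = 149/10564 - 421532/(2*621*(1/651)) = 149*(1/10564) - 421532/414/217 = 149/10564 - 421532*217/414 = 149/10564 - 45736222/207 = -483157418365/2186748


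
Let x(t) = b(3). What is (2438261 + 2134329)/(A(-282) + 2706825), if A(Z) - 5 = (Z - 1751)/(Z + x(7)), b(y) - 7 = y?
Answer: 1243744480/736259793 ≈ 1.6893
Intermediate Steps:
b(y) = 7 + y
x(t) = 10 (x(t) = 7 + 3 = 10)
A(Z) = 5 + (-1751 + Z)/(10 + Z) (A(Z) = 5 + (Z - 1751)/(Z + 10) = 5 + (-1751 + Z)/(10 + Z))
(2438261 + 2134329)/(A(-282) + 2706825) = (2438261 + 2134329)/(3*(-567 + 2*(-282))/(10 - 282) + 2706825) = 4572590/(3*(-567 - 564)/(-272) + 2706825) = 4572590/(3*(-1/272)*(-1131) + 2706825) = 4572590/(3393/272 + 2706825) = 4572590/(736259793/272) = 4572590*(272/736259793) = 1243744480/736259793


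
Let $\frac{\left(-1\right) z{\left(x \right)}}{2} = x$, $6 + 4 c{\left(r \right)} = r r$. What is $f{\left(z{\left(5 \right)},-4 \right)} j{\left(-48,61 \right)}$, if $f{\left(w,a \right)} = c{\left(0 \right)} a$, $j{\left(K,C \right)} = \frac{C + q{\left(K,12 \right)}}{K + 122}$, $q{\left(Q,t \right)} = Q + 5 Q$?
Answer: $- \frac{681}{37} \approx -18.405$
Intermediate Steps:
$c{\left(r \right)} = - \frac{3}{2} + \frac{r^{2}}{4}$ ($c{\left(r \right)} = - \frac{3}{2} + \frac{r r}{4} = - \frac{3}{2} + \frac{r^{2}}{4}$)
$z{\left(x \right)} = - 2 x$
$q{\left(Q,t \right)} = 6 Q$
$j{\left(K,C \right)} = \frac{C + 6 K}{122 + K}$ ($j{\left(K,C \right)} = \frac{C + 6 K}{K + 122} = \frac{C + 6 K}{122 + K}$)
$f{\left(w,a \right)} = - \frac{3 a}{2}$ ($f{\left(w,a \right)} = \left(- \frac{3}{2} + \frac{0^{2}}{4}\right) a = \left(- \frac{3}{2} + \frac{1}{4} \cdot 0\right) a = \left(- \frac{3}{2} + 0\right) a = - \frac{3 a}{2}$)
$f{\left(z{\left(5 \right)},-4 \right)} j{\left(-48,61 \right)} = \left(- \frac{3}{2}\right) \left(-4\right) \frac{61 + 6 \left(-48\right)}{122 - 48} = 6 \frac{61 - 288}{74} = 6 \cdot \frac{1}{74} \left(-227\right) = 6 \left(- \frac{227}{74}\right) = - \frac{681}{37}$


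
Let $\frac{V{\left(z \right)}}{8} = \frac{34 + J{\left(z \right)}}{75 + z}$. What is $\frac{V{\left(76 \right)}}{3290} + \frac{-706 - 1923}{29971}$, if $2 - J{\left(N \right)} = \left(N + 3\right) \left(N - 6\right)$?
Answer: $- \frac{1311673151}{7444646545} \approx -0.17619$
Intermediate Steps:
$J{\left(N \right)} = 2 - \left(-6 + N\right) \left(3 + N\right)$ ($J{\left(N \right)} = 2 - \left(N + 3\right) \left(N - 6\right) = 2 - \left(3 + N\right) \left(-6 + N\right) = 2 - \left(-6 + N\right) \left(3 + N\right)$)
$V{\left(z \right)} = \frac{8 \left(54 - z^{2} + 3 z\right)}{75 + z}$ ($V{\left(z \right)} = 8 \frac{34 + \left(20 - z^{2} + 3 z\right)}{75 + z} = 8 \frac{54 - z^{2} + 3 z}{75 + z} = \frac{8 \left(54 - z^{2} + 3 z\right)}{75 + z}$)
$\frac{V{\left(76 \right)}}{3290} + \frac{-706 - 1923}{29971} = \frac{8 \frac{1}{75 + 76} \left(54 - 76^{2} + 3 \cdot 76\right)}{3290} + \frac{-706 - 1923}{29971} = \frac{8 \left(54 - 5776 + 228\right)}{151} \cdot \frac{1}{3290} - \frac{2629}{29971} = 8 \cdot \frac{1}{151} \left(54 - 5776 + 228\right) \frac{1}{3290} - \frac{2629}{29971} = 8 \cdot \frac{1}{151} \left(-5494\right) \frac{1}{3290} - \frac{2629}{29971} = \left(- \frac{43952}{151}\right) \frac{1}{3290} - \frac{2629}{29971} = - \frac{21976}{248395} - \frac{2629}{29971} = - \frac{1311673151}{7444646545}$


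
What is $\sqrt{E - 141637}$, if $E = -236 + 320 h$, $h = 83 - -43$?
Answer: $i \sqrt{101553} \approx 318.67 i$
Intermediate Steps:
$h = 126$ ($h = 83 + 43 = 126$)
$E = 40084$ ($E = -236 + 320 \cdot 126 = -236 + 40320 = 40084$)
$\sqrt{E - 141637} = \sqrt{40084 - 141637} = \sqrt{-101553} = i \sqrt{101553}$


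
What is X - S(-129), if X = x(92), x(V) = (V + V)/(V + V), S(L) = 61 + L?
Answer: 69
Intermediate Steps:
x(V) = 1 (x(V) = (2*V)/((2*V)) = (2*V)*(1/(2*V)) = 1)
X = 1
X - S(-129) = 1 - (61 - 129) = 1 - 1*(-68) = 1 + 68 = 69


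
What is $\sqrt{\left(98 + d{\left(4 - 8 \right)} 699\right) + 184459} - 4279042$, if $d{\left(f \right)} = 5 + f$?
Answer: $-4279042 + 6 \sqrt{5146} \approx -4.2786 \cdot 10^{6}$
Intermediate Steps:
$\sqrt{\left(98 + d{\left(4 - 8 \right)} 699\right) + 184459} - 4279042 = \sqrt{\left(98 + \left(5 + \left(4 - 8\right)\right) 699\right) + 184459} - 4279042 = \sqrt{\left(98 + \left(5 - 4\right) 699\right) + 184459} - 4279042 = \sqrt{\left(98 + 1 \cdot 699\right) + 184459} - 4279042 = \sqrt{\left(98 + 699\right) + 184459} - 4279042 = \sqrt{797 + 184459} - 4279042 = \sqrt{185256} - 4279042 = 6 \sqrt{5146} - 4279042 = -4279042 + 6 \sqrt{5146}$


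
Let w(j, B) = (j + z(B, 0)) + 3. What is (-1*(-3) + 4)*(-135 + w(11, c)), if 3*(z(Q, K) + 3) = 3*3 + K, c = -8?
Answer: -847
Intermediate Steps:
z(Q, K) = K/3 (z(Q, K) = -3 + (3*3 + K)/3 = -3 + (9 + K)/3 = -3 + (3 + K/3) = K/3)
w(j, B) = 3 + j (w(j, B) = (j + (⅓)*0) + 3 = (j + 0) + 3 = j + 3 = 3 + j)
(-1*(-3) + 4)*(-135 + w(11, c)) = (-1*(-3) + 4)*(-135 + (3 + 11)) = (3 + 4)*(-135 + 14) = 7*(-121) = -847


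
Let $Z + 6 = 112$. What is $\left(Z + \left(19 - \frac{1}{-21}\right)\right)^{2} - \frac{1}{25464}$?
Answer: $\frac{58532195341}{3743208} \approx 15637.0$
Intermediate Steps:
$Z = 106$ ($Z = -6 + 112 = 106$)
$\left(Z + \left(19 - \frac{1}{-21}\right)\right)^{2} - \frac{1}{25464} = \left(106 + \left(19 - \frac{1}{-21}\right)\right)^{2} - \frac{1}{25464} = \left(106 + \left(19 - - \frac{1}{21}\right)\right)^{2} - \frac{1}{25464} = \left(106 + \left(19 + \frac{1}{21}\right)\right)^{2} - \frac{1}{25464} = \left(106 + \frac{400}{21}\right)^{2} - \frac{1}{25464} = \left(\frac{2626}{21}\right)^{2} - \frac{1}{25464} = \frac{6895876}{441} - \frac{1}{25464} = \frac{58532195341}{3743208}$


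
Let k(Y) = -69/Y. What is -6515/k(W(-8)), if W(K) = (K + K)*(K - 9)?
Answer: 1772080/69 ≈ 25682.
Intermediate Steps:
W(K) = 2*K*(-9 + K) (W(K) = (2*K)*(-9 + K) = 2*K*(-9 + K))
-6515/k(W(-8)) = -6515/((-69*(-1/(16*(-9 - 8))))) = -6515/((-69/(2*(-8)*(-17)))) = -6515/((-69/272)) = -6515/((-69*1/272)) = -6515/(-69/272) = -6515*(-272/69) = 1772080/69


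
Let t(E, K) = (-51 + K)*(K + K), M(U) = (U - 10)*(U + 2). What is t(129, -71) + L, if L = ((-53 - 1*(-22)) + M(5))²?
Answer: 21680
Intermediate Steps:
M(U) = (-10 + U)*(2 + U)
t(E, K) = 2*K*(-51 + K) (t(E, K) = (-51 + K)*(2*K) = 2*K*(-51 + K))
L = 4356 (L = ((-53 - 1*(-22)) + (-20 + 5² - 8*5))² = ((-53 + 22) + (-20 + 25 - 40))² = (-31 - 35)² = (-66)² = 4356)
t(129, -71) + L = 2*(-71)*(-51 - 71) + 4356 = 2*(-71)*(-122) + 4356 = 17324 + 4356 = 21680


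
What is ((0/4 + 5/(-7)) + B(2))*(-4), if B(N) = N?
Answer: -36/7 ≈ -5.1429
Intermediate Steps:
((0/4 + 5/(-7)) + B(2))*(-4) = ((0/4 + 5/(-7)) + 2)*(-4) = ((0*(¼) + 5*(-⅐)) + 2)*(-4) = ((0 - 5/7) + 2)*(-4) = (-5/7 + 2)*(-4) = (9/7)*(-4) = -36/7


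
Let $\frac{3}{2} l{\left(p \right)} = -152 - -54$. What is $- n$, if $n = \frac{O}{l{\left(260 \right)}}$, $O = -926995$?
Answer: $- \frac{2780985}{196} \approx -14189.0$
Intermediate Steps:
$l{\left(p \right)} = - \frac{196}{3}$ ($l{\left(p \right)} = \frac{2 \left(-152 - -54\right)}{3} = \frac{2 \left(-152 + 54\right)}{3} = \frac{2}{3} \left(-98\right) = - \frac{196}{3}$)
$n = \frac{2780985}{196}$ ($n = - \frac{926995}{- \frac{196}{3}} = \left(-926995\right) \left(- \frac{3}{196}\right) = \frac{2780985}{196} \approx 14189.0$)
$- n = \left(-1\right) \frac{2780985}{196} = - \frac{2780985}{196}$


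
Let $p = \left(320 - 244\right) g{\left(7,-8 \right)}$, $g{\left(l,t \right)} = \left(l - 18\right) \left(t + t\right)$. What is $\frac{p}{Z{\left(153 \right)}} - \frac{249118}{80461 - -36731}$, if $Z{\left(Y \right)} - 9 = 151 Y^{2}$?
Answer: $- \frac{9156320567}{4315068036} \approx -2.1219$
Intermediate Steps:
$g{\left(l,t \right)} = 2 t \left(-18 + l\right)$ ($g{\left(l,t \right)} = \left(-18 + l\right) 2 t = 2 t \left(-18 + l\right)$)
$Z{\left(Y \right)} = 9 + 151 Y^{2}$
$p = 13376$ ($p = \left(320 - 244\right) 2 \left(-8\right) \left(-18 + 7\right) = 76 \cdot 2 \left(-8\right) \left(-11\right) = 76 \cdot 176 = 13376$)
$\frac{p}{Z{\left(153 \right)}} - \frac{249118}{80461 - -36731} = \frac{13376}{9 + 151 \cdot 153^{2}} - \frac{249118}{80461 - -36731} = \frac{13376}{9 + 151 \cdot 23409} - \frac{249118}{80461 + 36731} = \frac{13376}{9 + 3534759} - \frac{249118}{117192} = \frac{13376}{3534768} - \frac{124559}{58596} = 13376 \cdot \frac{1}{3534768} - \frac{124559}{58596} = \frac{836}{220923} - \frac{124559}{58596} = - \frac{9156320567}{4315068036}$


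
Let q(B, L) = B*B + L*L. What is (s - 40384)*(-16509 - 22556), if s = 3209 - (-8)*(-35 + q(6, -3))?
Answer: 1449116175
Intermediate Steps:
q(B, L) = B² + L²
s = 3289 (s = 3209 - (-8)*(-35 + (6² + (-3)²)) = 3209 - (-8)*(-35 + (36 + 9)) = 3209 - (-8)*(-35 + 45) = 3209 - (-8)*10 = 3209 - 1*(-80) = 3209 + 80 = 3289)
(s - 40384)*(-16509 - 22556) = (3289 - 40384)*(-16509 - 22556) = -37095*(-39065) = 1449116175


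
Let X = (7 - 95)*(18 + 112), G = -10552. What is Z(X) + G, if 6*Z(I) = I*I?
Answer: 65405144/3 ≈ 2.1802e+7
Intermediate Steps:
X = -11440 (X = -88*130 = -11440)
Z(I) = I**2/6 (Z(I) = (I*I)/6 = I**2/6)
Z(X) + G = (1/6)*(-11440)**2 - 10552 = (1/6)*130873600 - 10552 = 65436800/3 - 10552 = 65405144/3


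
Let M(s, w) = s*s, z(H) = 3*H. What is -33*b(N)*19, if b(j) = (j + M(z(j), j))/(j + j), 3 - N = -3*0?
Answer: -8778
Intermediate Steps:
N = 3 (N = 3 - (-3)*0 = 3 - 1*0 = 3 + 0 = 3)
M(s, w) = s²
b(j) = (j + 9*j²)/(2*j) (b(j) = (j + (3*j)²)/(j + j) = (j + 9*j²)/((2*j)) = (j + 9*j²)*(1/(2*j)) = (j + 9*j²)/(2*j))
-33*b(N)*19 = -33*(½ + (9/2)*3)*19 = -33*(½ + 27/2)*19 = -33*14*19 = -462*19 = -8778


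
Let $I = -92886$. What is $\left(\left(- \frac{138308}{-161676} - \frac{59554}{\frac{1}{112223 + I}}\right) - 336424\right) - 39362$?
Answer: $- \frac{46561535377219}{40419} \approx -1.152 \cdot 10^{9}$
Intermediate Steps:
$\left(\left(- \frac{138308}{-161676} - \frac{59554}{\frac{1}{112223 + I}}\right) - 336424\right) - 39362 = \left(\left(- \frac{138308}{-161676} - \frac{59554}{\frac{1}{112223 - 92886}}\right) - 336424\right) - 39362 = \left(\left(\left(-138308\right) \left(- \frac{1}{161676}\right) - \frac{59554}{\frac{1}{19337}}\right) - 336424\right) - 39362 = \left(\left(\frac{34577}{40419} - 59554 \frac{1}{\frac{1}{19337}}\right) - 336424\right) - 39362 = \left(\left(\frac{34577}{40419} - 1151595698\right) - 336424\right) - 39362 = \left(- \frac{46546346482885}{40419} - 336424\right) - 39362 = - \frac{46559944404541}{40419} - 39362 = - \frac{46561535377219}{40419}$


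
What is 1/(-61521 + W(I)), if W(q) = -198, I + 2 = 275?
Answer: -1/61719 ≈ -1.6202e-5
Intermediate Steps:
I = 273 (I = -2 + 275 = 273)
1/(-61521 + W(I)) = 1/(-61521 - 198) = 1/(-61719) = -1/61719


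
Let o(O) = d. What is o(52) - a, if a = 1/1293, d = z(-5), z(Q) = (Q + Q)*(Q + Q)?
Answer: 129299/1293 ≈ 99.999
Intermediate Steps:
z(Q) = 4*Q² (z(Q) = (2*Q)*(2*Q) = 4*Q²)
d = 100 (d = 4*(-5)² = 4*25 = 100)
o(O) = 100
a = 1/1293 ≈ 0.00077340
o(52) - a = 100 - 1*1/1293 = 100 - 1/1293 = 129299/1293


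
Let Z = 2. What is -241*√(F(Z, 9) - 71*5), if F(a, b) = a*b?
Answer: -241*I*√337 ≈ -4424.2*I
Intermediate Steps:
-241*√(F(Z, 9) - 71*5) = -241*√(2*9 - 71*5) = -241*√(18 - 355) = -241*I*√337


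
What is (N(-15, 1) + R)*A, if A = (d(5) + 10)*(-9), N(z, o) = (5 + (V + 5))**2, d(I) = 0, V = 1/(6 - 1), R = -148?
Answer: 19782/5 ≈ 3956.4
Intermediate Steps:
V = 1/5 ≈ 0.20000
N(z, o) = 2601/25 (N(z, o) = (5 + (1/5 + 5))**2 = (5 + 26/5)**2 = (51/5)**2 = 2601/25)
A = -90 (A = (0 + 10)*(-9) = 10*(-9) = -90)
(N(-15, 1) + R)*A = (2601/25 - 148)*(-90) = -1099/25*(-90) = 19782/5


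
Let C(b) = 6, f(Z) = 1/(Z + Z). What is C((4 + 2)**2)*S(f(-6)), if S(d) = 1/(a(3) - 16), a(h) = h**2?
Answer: -6/7 ≈ -0.85714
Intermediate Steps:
f(Z) = 1/(2*Z)
S(d) = -1/7 (S(d) = 1/(3**2 - 16) = 1/(9 - 16) = 1/(-7) = -1/7)
C((4 + 2)**2)*S(f(-6)) = 6*(-1/7) = -6/7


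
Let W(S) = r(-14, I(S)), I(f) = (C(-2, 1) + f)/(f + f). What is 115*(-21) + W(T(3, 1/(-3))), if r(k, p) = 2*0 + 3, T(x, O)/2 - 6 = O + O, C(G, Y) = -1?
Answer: -2412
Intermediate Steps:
T(x, O) = 12 + 4*O (T(x, O) = 12 + 2*(O + O) = 12 + 2*(2*O) = 12 + 4*O)
I(f) = (-1 + f)/(2*f) (I(f) = (-1 + f)/(f + f) = (-1 + f)/((2*f)) = (-1 + f)*(1/(2*f)) = (-1 + f)/(2*f))
r(k, p) = 3 (r(k, p) = 0 + 3 = 3)
W(S) = 3
115*(-21) + W(T(3, 1/(-3))) = 115*(-21) + 3 = -2415 + 3 = -2412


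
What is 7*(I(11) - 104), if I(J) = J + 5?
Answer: -616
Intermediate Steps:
I(J) = 5 + J
7*(I(11) - 104) = 7*((5 + 11) - 104) = 7*(16 - 104) = 7*(-88) = -616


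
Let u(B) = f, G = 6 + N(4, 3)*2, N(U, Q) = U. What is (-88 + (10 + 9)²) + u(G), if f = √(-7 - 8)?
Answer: 273 + I*√15 ≈ 273.0 + 3.873*I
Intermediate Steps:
G = 14 (G = 6 + 4*2 = 6 + 8 = 14)
f = I*√15 (f = √(-15) = I*√15 ≈ 3.873*I)
u(B) = I*√15
(-88 + (10 + 9)²) + u(G) = (-88 + (10 + 9)²) + I*√15 = (-88 + 19²) + I*√15 = (-88 + 361) + I*√15 = 273 + I*√15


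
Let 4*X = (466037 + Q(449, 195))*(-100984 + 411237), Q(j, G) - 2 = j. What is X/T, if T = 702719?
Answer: 36182325366/702719 ≈ 51489.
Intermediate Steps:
Q(j, G) = 2 + j
X = 36182325366 (X = ((466037 + (2 + 449))*(-100984 + 411237))/4 = ((466037 + 451)*310253)/4 = (466488*310253)/4 = (¼)*144729301464 = 36182325366)
X/T = 36182325366/702719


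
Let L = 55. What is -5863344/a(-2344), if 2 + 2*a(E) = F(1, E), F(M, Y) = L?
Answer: -11726688/53 ≈ -2.2126e+5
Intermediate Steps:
F(M, Y) = 55
a(E) = 53/2 (a(E) = -1 + (½)*55 = -1 + 55/2 = 53/2)
-5863344/a(-2344) = -5863344/53/2 = -5863344*2/53 = -11726688/53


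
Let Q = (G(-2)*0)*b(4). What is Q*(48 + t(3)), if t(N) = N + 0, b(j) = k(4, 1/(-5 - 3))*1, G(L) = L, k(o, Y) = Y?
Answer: 0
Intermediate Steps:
b(j) = -1/8 (b(j) = 1/(-5 - 3) = 1/(-8) = -1/8*1 = -1/8)
t(N) = N
Q = 0 (Q = -2*0*(-1/8) = 0*(-1/8) = 0)
Q*(48 + t(3)) = 0*(48 + 3) = 0*51 = 0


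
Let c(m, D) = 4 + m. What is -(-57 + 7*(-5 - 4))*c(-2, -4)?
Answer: 240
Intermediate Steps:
-(-57 + 7*(-5 - 4))*c(-2, -4) = -(-57 + 7*(-5 - 4))*(4 - 2) = -(-57 + 7*(-9))*2 = -(-57 - 63)*2 = -(-120)*2 = -1*(-240) = 240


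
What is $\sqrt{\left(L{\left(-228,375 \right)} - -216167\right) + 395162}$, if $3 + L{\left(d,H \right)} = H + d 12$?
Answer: $\sqrt{608965} \approx 780.36$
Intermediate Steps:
$L{\left(d,H \right)} = -3 + H + 12 d$ ($L{\left(d,H \right)} = -3 + \left(H + d 12\right) = -3 + \left(H + 12 d\right) = -3 + H + 12 d$)
$\sqrt{\left(L{\left(-228,375 \right)} - -216167\right) + 395162} = \sqrt{\left(\left(-3 + 375 + 12 \left(-228\right)\right) - -216167\right) + 395162} = \sqrt{\left(\left(-3 + 375 - 2736\right) + 216167\right) + 395162} = \sqrt{\left(-2364 + 216167\right) + 395162} = \sqrt{213803 + 395162} = \sqrt{608965}$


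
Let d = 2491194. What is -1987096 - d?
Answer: -4478290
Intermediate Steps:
-1987096 - d = -1987096 - 1*2491194 = -1987096 - 2491194 = -4478290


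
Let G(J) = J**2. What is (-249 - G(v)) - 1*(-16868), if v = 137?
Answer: -2150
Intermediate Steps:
(-249 - G(v)) - 1*(-16868) = (-249 - 1*137**2) - 1*(-16868) = (-249 - 1*18769) + 16868 = (-249 - 18769) + 16868 = -19018 + 16868 = -2150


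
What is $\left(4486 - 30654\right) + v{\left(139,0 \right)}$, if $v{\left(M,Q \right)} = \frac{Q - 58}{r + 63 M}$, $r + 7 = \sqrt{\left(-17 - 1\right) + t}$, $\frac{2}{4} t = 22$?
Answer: $- \frac{1001743663566}{38281237} + \frac{29 \sqrt{26}}{38281237} \approx -26168.0$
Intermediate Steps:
$t = 44$ ($t = 2 \cdot 22 = 44$)
$r = -7 + \sqrt{26}$ ($r = -7 + \sqrt{\left(-17 - 1\right) + 44} = -7 + \sqrt{-18 + 44} = -7 + \sqrt{26} \approx -1.901$)
$v{\left(M,Q \right)} = \frac{-58 + Q}{-7 + \sqrt{26} + 63 M}$ ($v{\left(M,Q \right)} = \frac{Q - 58}{\left(-7 + \sqrt{26}\right) + 63 M} = \frac{-58 + Q}{-7 + \sqrt{26} + 63 M}$)
$\left(4486 - 30654\right) + v{\left(139,0 \right)} = \left(4486 - 30654\right) + \frac{-58 + 0}{-7 + \sqrt{26} + 63 \cdot 139} = -26168 + \frac{1}{-7 + \sqrt{26} + 8757} \left(-58\right) = -26168 + \frac{1}{8750 + \sqrt{26}} \left(-58\right) = -26168 - \frac{58}{8750 + \sqrt{26}}$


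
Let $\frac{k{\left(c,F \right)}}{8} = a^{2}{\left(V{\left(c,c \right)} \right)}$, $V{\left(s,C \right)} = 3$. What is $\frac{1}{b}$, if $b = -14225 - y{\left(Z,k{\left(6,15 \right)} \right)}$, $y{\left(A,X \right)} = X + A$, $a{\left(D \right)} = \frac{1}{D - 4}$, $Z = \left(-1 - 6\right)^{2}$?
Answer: $- \frac{1}{14282} \approx -7.0018 \cdot 10^{-5}$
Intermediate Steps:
$Z = 49$ ($Z = \left(-7\right)^{2} = 49$)
$a{\left(D \right)} = \frac{1}{-4 + D}$
$k{\left(c,F \right)} = 8$ ($k{\left(c,F \right)} = 8 \left(\frac{1}{-4 + 3}\right)^{2} = 8 \left(\frac{1}{-1}\right)^{2} = 8 \left(-1\right)^{2} = 8 \cdot 1 = 8$)
$y{\left(A,X \right)} = A + X$
$b = -14282$ ($b = -14225 - \left(49 + 8\right) = -14225 - 57 = -14282$)
$\frac{1}{b} = \frac{1}{-14282} = - \frac{1}{14282}$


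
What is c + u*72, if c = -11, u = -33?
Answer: -2387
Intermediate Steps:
c + u*72 = -11 - 33*72 = -11 - 2376 = -2387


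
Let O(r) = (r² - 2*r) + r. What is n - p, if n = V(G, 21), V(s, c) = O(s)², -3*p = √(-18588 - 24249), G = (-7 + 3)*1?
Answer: 400 + I*√42837/3 ≈ 400.0 + 68.99*I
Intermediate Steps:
O(r) = r² - r
G = -4 (G = -4*1 = -4)
p = -I*√42837/3 (p = -√(-18588 - 24249)/3 = -I*√42837/3 ≈ -68.99*I)
V(s, c) = s²*(-1 + s)² (V(s, c) = (s*(-1 + s))² = s²*(-1 + s)²)
n = 400 (n = (-4)²*(-1 - 4)² = 16*(-5)² = 16*25 = 400)
n - p = 400 - (-1)*I*√42837/3 = 400 + I*√42837/3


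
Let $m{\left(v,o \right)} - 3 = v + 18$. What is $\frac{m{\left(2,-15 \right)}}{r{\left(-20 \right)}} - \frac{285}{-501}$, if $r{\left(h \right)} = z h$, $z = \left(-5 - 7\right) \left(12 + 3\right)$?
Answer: $\frac{345841}{601200} \approx 0.57525$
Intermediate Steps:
$z = -180$ ($z = \left(-12\right) 15 = -180$)
$m{\left(v,o \right)} = 21 + v$ ($m{\left(v,o \right)} = 3 + \left(v + 18\right) = 3 + \left(18 + v\right) = 21 + v$)
$r{\left(h \right)} = - 180 h$
$\frac{m{\left(2,-15 \right)}}{r{\left(-20 \right)}} - \frac{285}{-501} = \frac{21 + 2}{\left(-180\right) \left(-20\right)} - \frac{285}{-501} = \frac{23}{3600} - - \frac{95}{167} = 23 \cdot \frac{1}{3600} + \frac{95}{167} = \frac{23}{3600} + \frac{95}{167} = \frac{345841}{601200}$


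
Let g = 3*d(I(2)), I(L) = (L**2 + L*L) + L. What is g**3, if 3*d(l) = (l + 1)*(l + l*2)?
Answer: 35937000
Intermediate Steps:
I(L) = L + 2*L**2 (I(L) = (L**2 + L**2) + L = 2*L**2 + L = L + 2*L**2)
d(l) = l*(1 + l) (d(l) = ((l + 1)*(l + l*2))/3 = ((1 + l)*(l + 2*l))/3 = ((1 + l)*(3*l))/3 = (3*l*(1 + l))/3 = l*(1 + l))
g = 330 (g = 3*((2*(1 + 2*2))*(1 + 2*(1 + 2*2))) = 3*((2*(1 + 4))*(1 + 2*(1 + 4))) = 3*((2*5)*(1 + 2*5)) = 3*(10*(1 + 10)) = 3*(10*11) = 3*110 = 330)
g**3 = 330**3 = 35937000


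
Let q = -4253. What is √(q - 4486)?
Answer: 3*I*√971 ≈ 93.483*I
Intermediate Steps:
√(q - 4486) = √(-4253 - 4486) = √(-8739) = 3*I*√971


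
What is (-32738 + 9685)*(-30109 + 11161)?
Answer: 436808244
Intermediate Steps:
(-32738 + 9685)*(-30109 + 11161) = -23053*(-18948) = 436808244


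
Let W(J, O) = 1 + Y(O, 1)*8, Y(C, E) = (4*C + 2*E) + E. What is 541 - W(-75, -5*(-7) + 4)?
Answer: -732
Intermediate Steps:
Y(C, E) = 3*E + 4*C (Y(C, E) = (2*E + 4*C) + E = 3*E + 4*C)
W(J, O) = 25 + 32*O (W(J, O) = 1 + (3*1 + 4*O)*8 = 1 + (3 + 4*O)*8 = 1 + (24 + 32*O) = 25 + 32*O)
541 - W(-75, -5*(-7) + 4) = 541 - (25 + 32*(-5*(-7) + 4)) = 541 - (25 + 32*(35 + 4)) = 541 - (25 + 32*39) = 541 - (25 + 1248) = 541 - 1*1273 = 541 - 1273 = -732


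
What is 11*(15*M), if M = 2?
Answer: 330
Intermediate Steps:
11*(15*M) = 11*(15*2) = 11*30 = 330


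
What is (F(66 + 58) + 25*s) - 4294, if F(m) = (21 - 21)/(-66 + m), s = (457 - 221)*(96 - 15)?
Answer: 473606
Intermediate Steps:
s = 19116 (s = 236*81 = 19116)
F(m) = 0 (F(m) = 0/(-66 + m) = 0)
(F(66 + 58) + 25*s) - 4294 = (0 + 25*19116) - 4294 = (0 + 477900) - 4294 = 477900 - 4294 = 473606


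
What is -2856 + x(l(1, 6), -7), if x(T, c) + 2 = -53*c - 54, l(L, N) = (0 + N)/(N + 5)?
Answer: -2541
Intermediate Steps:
l(L, N) = N/(5 + N)
x(T, c) = -56 - 53*c (x(T, c) = -2 + (-53*c - 54) = -2 + (-54 - 53*c) = -56 - 53*c)
-2856 + x(l(1, 6), -7) = -2856 + (-56 - 53*(-7)) = -2856 + (-56 + 371) = -2856 + 315 = -2541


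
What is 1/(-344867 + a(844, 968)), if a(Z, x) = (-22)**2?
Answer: -1/344383 ≈ -2.9037e-6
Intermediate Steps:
a(Z, x) = 484
1/(-344867 + a(844, 968)) = 1/(-344867 + 484) = 1/(-344383) = -1/344383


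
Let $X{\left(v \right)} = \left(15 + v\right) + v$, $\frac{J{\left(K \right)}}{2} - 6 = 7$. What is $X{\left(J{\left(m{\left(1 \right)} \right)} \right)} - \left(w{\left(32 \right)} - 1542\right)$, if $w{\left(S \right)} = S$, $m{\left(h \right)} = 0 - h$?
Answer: $1577$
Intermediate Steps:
$m{\left(h \right)} = - h$
$J{\left(K \right)} = 26$ ($J{\left(K \right)} = 12 + 2 \cdot 7 = 12 + 14 = 26$)
$X{\left(v \right)} = 15 + 2 v$
$X{\left(J{\left(m{\left(1 \right)} \right)} \right)} - \left(w{\left(32 \right)} - 1542\right) = \left(15 + 2 \cdot 26\right) - \left(32 - 1542\right) = \left(15 + 52\right) - \left(32 - 1542\right) = 67 - -1510 = 67 + 1510 = 1577$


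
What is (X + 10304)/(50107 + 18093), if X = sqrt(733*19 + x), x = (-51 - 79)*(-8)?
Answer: 1288/8525 + 3*sqrt(1663)/68200 ≈ 0.15288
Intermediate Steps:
x = 1040 (x = -130*(-8) = 1040)
X = 3*sqrt(1663) (X = sqrt(733*19 + 1040) = sqrt(13927 + 1040) = sqrt(14967) = 3*sqrt(1663) ≈ 122.34)
(X + 10304)/(50107 + 18093) = (3*sqrt(1663) + 10304)/(50107 + 18093) = (10304 + 3*sqrt(1663))/68200 = (10304 + 3*sqrt(1663))*(1/68200) = 1288/8525 + 3*sqrt(1663)/68200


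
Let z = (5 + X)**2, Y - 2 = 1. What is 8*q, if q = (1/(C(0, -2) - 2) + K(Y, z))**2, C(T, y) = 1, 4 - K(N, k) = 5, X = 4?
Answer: 32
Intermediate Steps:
Y = 3 (Y = 2 + 1 = 3)
z = 81 (z = (5 + 4)**2 = 9**2 = 81)
K(N, k) = -1 (K(N, k) = 4 - 1*5 = 4 - 5 = -1)
q = 4 (q = (1/(1 - 2) - 1)**2 = (1/(-1) - 1)**2 = (-1 - 1)**2 = (-2)**2 = 4)
8*q = 8*4 = 32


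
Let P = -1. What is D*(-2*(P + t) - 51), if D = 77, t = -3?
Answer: -3311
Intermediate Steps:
D*(-2*(P + t) - 51) = 77*(-2*(-1 - 3) - 51) = 77*(-2*(-4) - 51) = 77*(8 - 51) = 77*(-43) = -3311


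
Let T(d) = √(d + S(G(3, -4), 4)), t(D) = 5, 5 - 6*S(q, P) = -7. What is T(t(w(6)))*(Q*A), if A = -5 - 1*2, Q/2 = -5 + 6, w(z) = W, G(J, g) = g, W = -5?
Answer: -14*√7 ≈ -37.041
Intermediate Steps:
S(q, P) = 2 (S(q, P) = ⅚ - ⅙*(-7) = ⅚ + 7/6 = 2)
w(z) = -5
T(d) = √(2 + d) (T(d) = √(d + 2) = √(2 + d))
Q = 2 (Q = 2*(-5 + 6) = 2*1 = 2)
A = -7 (A = -5 - 2 = -7)
T(t(w(6)))*(Q*A) = √(2 + 5)*(2*(-7)) = √7*(-14) = -14*√7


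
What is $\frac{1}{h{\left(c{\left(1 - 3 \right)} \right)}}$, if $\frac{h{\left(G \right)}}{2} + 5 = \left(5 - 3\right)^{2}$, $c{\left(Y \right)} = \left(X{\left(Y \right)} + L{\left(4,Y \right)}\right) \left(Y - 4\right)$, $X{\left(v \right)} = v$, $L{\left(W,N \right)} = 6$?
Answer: $- \frac{1}{2} \approx -0.5$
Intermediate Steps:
$c{\left(Y \right)} = \left(-4 + Y\right) \left(6 + Y\right)$ ($c{\left(Y \right)} = \left(Y + 6\right) \left(Y - 4\right) = \left(6 + Y\right) \left(-4 + Y\right) = \left(-4 + Y\right) \left(6 + Y\right)$)
$h{\left(G \right)} = -2$ ($h{\left(G \right)} = -10 + 2 \left(5 - 3\right)^{2} = -10 + 2 \cdot 2^{2} = -10 + 2 \cdot 4 = -10 + 8 = -2$)
$\frac{1}{h{\left(c{\left(1 - 3 \right)} \right)}} = \frac{1}{-2} = - \frac{1}{2}$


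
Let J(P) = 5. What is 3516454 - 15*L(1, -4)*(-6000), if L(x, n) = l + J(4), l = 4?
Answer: 4326454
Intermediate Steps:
L(x, n) = 9 (L(x, n) = 4 + 5 = 9)
3516454 - 15*L(1, -4)*(-6000) = 3516454 - 15*9*(-6000) = 3516454 - 135*(-6000) = 3516454 + 810000 = 4326454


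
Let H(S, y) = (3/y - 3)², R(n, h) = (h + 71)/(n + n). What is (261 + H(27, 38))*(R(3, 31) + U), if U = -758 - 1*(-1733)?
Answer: 96522840/361 ≈ 2.6738e+5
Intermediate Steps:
R(n, h) = (71 + h)/(2*n) (R(n, h) = (71 + h)/((2*n)) = (71 + h)*(1/(2*n)) = (71 + h)/(2*n))
H(S, y) = (-3 + 3/y)²
U = 975 (U = -758 + 1733 = 975)
(261 + H(27, 38))*(R(3, 31) + U) = (261 + 9*(-1 + 38)²/38²)*((½)*(71 + 31)/3 + 975) = (261 + 9*(1/1444)*37²)*((½)*(⅓)*102 + 975) = (261 + 9*(1/1444)*1369)*(17 + 975) = (261 + 12321/1444)*992 = (389205/1444)*992 = 96522840/361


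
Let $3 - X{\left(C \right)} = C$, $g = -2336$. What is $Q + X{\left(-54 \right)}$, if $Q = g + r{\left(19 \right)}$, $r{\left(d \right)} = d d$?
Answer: $-1918$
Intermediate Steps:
$r{\left(d \right)} = d^{2}$
$X{\left(C \right)} = 3 - C$
$Q = -1975$ ($Q = -2336 + 19^{2} = -2336 + 361 = -1975$)
$Q + X{\left(-54 \right)} = -1975 + \left(3 - -54\right) = -1975 + \left(3 + 54\right) = -1975 + 57 = -1918$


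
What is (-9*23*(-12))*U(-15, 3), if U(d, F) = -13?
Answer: -32292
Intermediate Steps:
(-9*23*(-12))*U(-15, 3) = (-9*23*(-12))*(-13) = -207*(-12)*(-13) = 2484*(-13) = -32292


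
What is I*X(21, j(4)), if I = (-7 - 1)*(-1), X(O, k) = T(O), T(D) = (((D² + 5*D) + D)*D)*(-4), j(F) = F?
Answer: -381024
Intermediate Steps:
T(D) = -4*D*(D² + 6*D) (T(D) = ((D² + 6*D)*D)*(-4) = (D*(D² + 6*D))*(-4) = -4*D*(D² + 6*D))
X(O, k) = 4*O²*(-6 - O)
I = 8 (I = -8*(-1) = 8)
I*X(21, j(4)) = 8*(4*21²*(-6 - 1*21)) = 8*(4*441*(-6 - 21)) = 8*(4*441*(-27)) = 8*(-47628) = -381024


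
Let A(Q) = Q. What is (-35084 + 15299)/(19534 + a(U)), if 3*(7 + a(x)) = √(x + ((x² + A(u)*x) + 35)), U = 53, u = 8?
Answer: -8585371/8473408 + 1319*√41/8473408 ≈ -1.0122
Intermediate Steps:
a(x) = -7 + √(35 + x² + 9*x)/3 (a(x) = -7 + √(x + ((x² + 8*x) + 35))/3 = -7 + √(x + (35 + x² + 8*x))/3 = -7 + √(35 + x² + 9*x)/3)
(-35084 + 15299)/(19534 + a(U)) = (-35084 + 15299)/(19534 + (-7 + √(35 + 53² + 9*53)/3)) = -19785/(19534 + (-7 + √(35 + 2809 + 477)/3)) = -19785/(19534 + (-7 + √3321/3)) = -19785/(19534 + (-7 + (9*√41)/3)) = -19785/(19534 + (-7 + 3*√41)) = -19785/(19527 + 3*√41)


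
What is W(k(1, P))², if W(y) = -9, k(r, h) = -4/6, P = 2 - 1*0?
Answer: 81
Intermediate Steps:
P = 2 (P = 2 + 0 = 2)
k(r, h) = -⅔ (k(r, h) = -4*⅙ = -⅔)
W(k(1, P))² = (-9)² = 81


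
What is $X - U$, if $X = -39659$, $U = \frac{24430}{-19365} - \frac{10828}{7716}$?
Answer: $- \frac{32919239322}{830113} \approx -39656.0$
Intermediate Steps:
$U = - \frac{2212145}{830113}$ ($U = 24430 \left(- \frac{1}{19365}\right) - \frac{2707}{1929} = - \frac{4886}{3873} - \frac{2707}{1929} = - \frac{2212145}{830113} \approx -2.6649$)
$X - U = -39659 - - \frac{2212145}{830113} = -39659 + \frac{2212145}{830113} = - \frac{32919239322}{830113}$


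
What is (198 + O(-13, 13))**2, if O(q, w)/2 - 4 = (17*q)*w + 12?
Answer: 30426256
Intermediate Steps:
O(q, w) = 32 + 34*q*w (O(q, w) = 8 + 2*((17*q)*w + 12) = 8 + 2*(17*q*w + 12) = 8 + 2*(12 + 17*q*w) = 8 + (24 + 34*q*w) = 32 + 34*q*w)
(198 + O(-13, 13))**2 = (198 + (32 + 34*(-13)*13))**2 = (198 + (32 - 5746))**2 = (198 - 5714)**2 = (-5516)**2 = 30426256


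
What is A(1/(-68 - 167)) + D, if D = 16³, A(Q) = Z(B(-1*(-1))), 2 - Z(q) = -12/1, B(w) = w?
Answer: 4110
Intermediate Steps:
Z(q) = 14 (Z(q) = 2 - (-12)/1 = 2 - (-12) = 2 - 1*(-12) = 2 + 12 = 14)
A(Q) = 14
D = 4096
A(1/(-68 - 167)) + D = 14 + 4096 = 4110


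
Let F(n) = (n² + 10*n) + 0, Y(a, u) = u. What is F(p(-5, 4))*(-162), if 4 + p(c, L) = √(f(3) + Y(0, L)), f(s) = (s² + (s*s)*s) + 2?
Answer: -2916 - 324*√42 ≈ -5015.8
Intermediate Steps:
f(s) = 2 + s² + s³ (f(s) = (s² + s²*s) + 2 = (s² + s³) + 2 = 2 + s² + s³)
p(c, L) = -4 + √(38 + L) (p(c, L) = -4 + √((2 + 3² + 3³) + L) = -4 + √((2 + 9 + 27) + L) = -4 + √(38 + L))
F(n) = n² + 10*n
F(p(-5, 4))*(-162) = ((-4 + √(38 + 4))*(10 + (-4 + √(38 + 4))))*(-162) = ((-4 + √42)*(10 + (-4 + √42)))*(-162) = ((-4 + √42)*(6 + √42))*(-162) = -162*(-4 + √42)*(6 + √42)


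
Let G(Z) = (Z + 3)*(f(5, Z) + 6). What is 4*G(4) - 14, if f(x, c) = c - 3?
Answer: 182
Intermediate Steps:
f(x, c) = -3 + c
G(Z) = (3 + Z)² (G(Z) = (Z + 3)*((-3 + Z) + 6) = (3 + Z)*(3 + Z) = (3 + Z)²)
4*G(4) - 14 = 4*(9 + 4² + 6*4) - 14 = 4*(9 + 16 + 24) - 14 = 4*49 - 14 = 196 - 14 = 182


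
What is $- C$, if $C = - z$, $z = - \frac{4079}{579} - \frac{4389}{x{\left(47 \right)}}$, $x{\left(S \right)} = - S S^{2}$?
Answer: $- \frac{420952786}{60113517} \approx -7.0026$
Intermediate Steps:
$x{\left(S \right)} = - S^{3}$
$z = - \frac{420952786}{60113517}$ ($z = - \frac{4079}{579} - \frac{4389}{\left(-1\right) 47^{3}} = \left(-4079\right) \frac{1}{579} - \frac{4389}{\left(-1\right) 103823} = - \frac{4079}{579} - \frac{4389}{-103823} = - \frac{4079}{579} - - \frac{4389}{103823} = - \frac{4079}{579} + \frac{4389}{103823} = - \frac{420952786}{60113517} \approx -7.0026$)
$C = \frac{420952786}{60113517}$ ($C = \left(-1\right) \left(- \frac{420952786}{60113517}\right) = \frac{420952786}{60113517} \approx 7.0026$)
$- C = \left(-1\right) \frac{420952786}{60113517} = - \frac{420952786}{60113517}$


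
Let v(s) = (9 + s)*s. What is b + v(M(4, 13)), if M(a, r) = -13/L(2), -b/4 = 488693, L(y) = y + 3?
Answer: -48869716/25 ≈ -1.9548e+6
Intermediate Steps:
L(y) = 3 + y
b = -1954772 (b = -4*488693 = -1954772)
M(a, r) = -13/5 (M(a, r) = -13/(3 + 2) = -13/5)
v(s) = s*(9 + s)
b + v(M(4, 13)) = -1954772 - 13*(9 - 13/5)/5 = -1954772 - 13/5*32/5 = -1954772 - 416/25 = -48869716/25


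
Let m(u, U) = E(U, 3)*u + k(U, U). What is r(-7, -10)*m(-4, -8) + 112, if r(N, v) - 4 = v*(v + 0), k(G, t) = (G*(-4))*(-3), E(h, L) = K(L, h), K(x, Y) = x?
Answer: -11120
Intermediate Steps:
E(h, L) = L
k(G, t) = 12*G (k(G, t) = -4*G*(-3) = 12*G)
m(u, U) = 3*u + 12*U
r(N, v) = 4 + v² (r(N, v) = 4 + v*(v + 0) = 4 + v*v = 4 + v²)
r(-7, -10)*m(-4, -8) + 112 = (4 + (-10)²)*(3*(-4) + 12*(-8)) + 112 = (4 + 100)*(-12 - 96) + 112 = 104*(-108) + 112 = -11232 + 112 = -11120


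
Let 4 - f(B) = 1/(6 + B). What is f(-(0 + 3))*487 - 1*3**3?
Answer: 5276/3 ≈ 1758.7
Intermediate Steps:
f(B) = 4 - 1/(6 + B)
f(-(0 + 3))*487 - 1*3**3 = ((23 + 4*(-(0 + 3)))/(6 - (0 + 3)))*487 - 1*3**3 = ((23 + 4*(-1*3))/(6 - 1*3))*487 - 1*27 = ((23 + 4*(-3))/(6 - 3))*487 - 27 = ((23 - 12)/3)*487 - 27 = ((1/3)*11)*487 - 27 = (11/3)*487 - 27 = 5357/3 - 27 = 5276/3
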